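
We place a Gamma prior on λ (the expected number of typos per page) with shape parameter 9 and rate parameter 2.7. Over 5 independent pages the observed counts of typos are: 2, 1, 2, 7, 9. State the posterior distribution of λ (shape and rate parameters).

Total count ∑xᵢ = 21 over n = 5 pages.
Gamma is conjugate to the Poisson likelihood: posterior is Gamma(shape = 9+21 = 30, rate = 2.7+5 = 7.7).

Posterior: Gamma(shape=30, rate=7.7)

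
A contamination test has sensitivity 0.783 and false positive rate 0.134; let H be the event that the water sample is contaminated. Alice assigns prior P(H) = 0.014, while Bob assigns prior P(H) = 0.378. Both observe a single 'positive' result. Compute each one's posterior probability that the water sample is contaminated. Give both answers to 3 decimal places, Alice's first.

The likelihood ratio for a 'positive' result is 0.783/0.134 = 5.8433.
Alice: prior odds 0.014/0.986 = 0.014199; posterior odds 0.082968; posterior probability 0.077.
Bob: prior odds 0.378/0.622 = 0.60772; posterior odds 3.5511; posterior probability 0.780.

Alice: 0.077; Bob: 0.780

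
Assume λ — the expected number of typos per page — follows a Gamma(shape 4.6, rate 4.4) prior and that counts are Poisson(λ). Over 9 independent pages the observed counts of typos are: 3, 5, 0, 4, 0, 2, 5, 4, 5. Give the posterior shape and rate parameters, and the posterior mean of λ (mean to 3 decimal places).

Total count ∑xᵢ = 28 over n = 9 pages.
Gamma is conjugate to the Poisson likelihood: posterior is Gamma(shape = 4.6+28 = 32.6, rate = 4.4+9 = 13.4).
Posterior mean = shape/rate = 32.6/13.4 = 2.433.

Posterior: Gamma(shape=32.6, rate=13.4); mean ≈ 2.433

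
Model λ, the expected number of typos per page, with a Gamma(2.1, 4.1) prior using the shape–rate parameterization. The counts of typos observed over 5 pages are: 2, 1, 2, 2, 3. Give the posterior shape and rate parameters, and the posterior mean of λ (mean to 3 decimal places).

The Poisson likelihood adds the total count to the shape and the number of exposure periods to the rate. Here ∑xᵢ = 10 and n = 5, so shape 2.1→12.1 and rate 4.1→9.1.
Posterior mean = shape/rate = 12.1/9.1 = 1.330.

Posterior: Gamma(shape=12.1, rate=9.1); mean ≈ 1.330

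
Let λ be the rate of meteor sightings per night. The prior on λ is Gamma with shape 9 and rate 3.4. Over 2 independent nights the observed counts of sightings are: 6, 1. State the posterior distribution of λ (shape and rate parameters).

The Poisson likelihood adds the total count to the shape and the number of exposure periods to the rate. Here ∑xᵢ = 7 and n = 2, so shape 9→16 and rate 3.4→5.4.

Posterior: Gamma(shape=16, rate=5.4)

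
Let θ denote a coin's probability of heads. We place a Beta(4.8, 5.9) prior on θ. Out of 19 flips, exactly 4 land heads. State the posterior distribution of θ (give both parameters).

Posterior: Beta(8.8, 20.9)

The binomial likelihood is conjugate to the Beta prior: with 4 successes and 15 failures, the posterior is Beta(4.8+4, 5.9+15) = Beta(8.8, 20.9).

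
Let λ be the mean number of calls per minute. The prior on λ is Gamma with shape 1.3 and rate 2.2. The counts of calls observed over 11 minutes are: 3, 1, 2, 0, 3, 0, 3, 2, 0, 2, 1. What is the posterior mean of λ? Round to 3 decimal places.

Total count ∑xᵢ = 17 over n = 11 minutes.
Gamma is conjugate to the Poisson likelihood: posterior is Gamma(shape = 1.3+17 = 18.3, rate = 2.2+11 = 13.2).
Posterior mean = shape/rate = 18.3/13.2 = 1.386.

Posterior mean ≈ 1.386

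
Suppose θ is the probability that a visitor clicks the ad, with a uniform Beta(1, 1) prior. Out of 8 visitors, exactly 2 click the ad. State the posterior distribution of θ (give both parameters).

Observing 2 successes and 6 failures updates Beta(1, 1) by adding the success and failure counts to the two shape parameters: α = 1+2 = 3, β = 1+6 = 7.

Posterior: Beta(3, 7)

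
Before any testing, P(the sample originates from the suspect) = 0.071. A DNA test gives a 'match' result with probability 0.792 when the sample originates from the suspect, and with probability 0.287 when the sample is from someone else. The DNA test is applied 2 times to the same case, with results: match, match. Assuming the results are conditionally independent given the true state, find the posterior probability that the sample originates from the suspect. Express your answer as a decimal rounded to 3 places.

Let H be the event that the sample originates from the suspect; start with P(H) = 0.071. P('match'|H) = 0.792, P('match'|¬H) = 0.287.
Update on result 1 ('match'): P(H) ← 0.792·0.0710 / (0.792·0.0710 + 0.287·0.9290) = 0.056232/0.32286 = 0.1742.
Update on result 2 ('match'): P(H) ← 0.792·0.1742 / (0.792·0.1742 + 0.287·0.8258) = 0.13794/0.37496 = 0.3679.

Posterior P(H) ≈ 0.368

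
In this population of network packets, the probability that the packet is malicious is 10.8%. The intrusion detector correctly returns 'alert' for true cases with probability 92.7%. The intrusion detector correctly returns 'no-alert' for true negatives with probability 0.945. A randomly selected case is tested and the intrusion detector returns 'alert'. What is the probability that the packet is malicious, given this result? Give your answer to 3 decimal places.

Let H be the event that the packet is malicious. P(H) = 0.108, so P(¬H) = 0.892. With E the 'alert' result, P(E|H) = 0.927 and P(E|¬H) = 0.055.
P(E) = 0.927·0.108 + 0.055·0.892 = 0.10012 + 0.049060 = 0.14918.
By Bayes' theorem, P(H|E) = 0.10012 / 0.14918 = 0.671.

P(H | E) ≈ 0.671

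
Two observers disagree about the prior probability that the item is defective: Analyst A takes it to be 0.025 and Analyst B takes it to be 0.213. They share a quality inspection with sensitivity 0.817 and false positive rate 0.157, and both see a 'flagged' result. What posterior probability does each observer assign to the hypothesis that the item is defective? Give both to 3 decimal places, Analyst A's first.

The likelihood ratio for a 'flagged' result is 0.817/0.157 = 5.2038.
Analyst A: prior odds 0.025/0.975 = 0.025641; posterior odds 0.13343; posterior probability 0.118.
Analyst B: prior odds 0.213/0.787 = 0.27065; posterior odds 1.4084; posterior probability 0.585.

Analyst A: 0.118; Analyst B: 0.585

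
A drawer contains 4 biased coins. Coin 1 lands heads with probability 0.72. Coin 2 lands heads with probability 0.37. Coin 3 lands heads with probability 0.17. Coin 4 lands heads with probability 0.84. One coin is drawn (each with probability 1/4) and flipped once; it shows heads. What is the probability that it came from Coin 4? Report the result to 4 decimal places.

P(heads|C1) = 0.72; P(heads|C2) = 0.37; P(heads|C3) = 0.17; P(heads|C4) = 0.84.
Prior × likelihood for each source: 0.25·0.72=0.1800, 0.25·0.37=0.09250, 0.25·0.17=0.04250, 0.25·0.84=0.2100. Summing gives P(heads) = 0.52500.
P(Coin 4 | heads) = 0.2100 / 0.52500 = 0.4000.

Posterior probability ≈ 0.4000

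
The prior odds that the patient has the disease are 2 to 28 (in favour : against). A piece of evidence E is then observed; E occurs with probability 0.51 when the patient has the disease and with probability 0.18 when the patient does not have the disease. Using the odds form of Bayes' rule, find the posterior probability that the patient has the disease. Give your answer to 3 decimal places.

Prior odds = 2/28 = 0.071429. In log-odds, ln(0.071429) = -2.6391.
Add log likelihood ratio: ln(2.8333) = 1.0415.
Posterior log-odds = -1.5976, so posterior odds = exp(-1.5976) = 0.20238. Converting, P(H|E) = 0.20238/1.2024 = 0.168.

Posterior probability ≈ 0.168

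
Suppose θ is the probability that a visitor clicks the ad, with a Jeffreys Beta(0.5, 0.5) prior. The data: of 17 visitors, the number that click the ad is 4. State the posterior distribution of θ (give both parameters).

Observing 4 successes and 13 failures updates Beta(0.5, 0.5) by adding the success and failure counts to the two shape parameters: α = 0.5+4 = 4.5, β = 0.5+13 = 13.5.

Posterior: Beta(4.5, 13.5)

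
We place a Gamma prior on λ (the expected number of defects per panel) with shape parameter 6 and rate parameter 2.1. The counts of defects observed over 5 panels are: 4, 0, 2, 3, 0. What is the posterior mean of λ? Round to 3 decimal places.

Posterior mean ≈ 2.113

The Poisson likelihood adds the total count to the shape and the number of exposure periods to the rate. Here ∑xᵢ = 9 and n = 5, so shape 6→15 and rate 2.1→7.1.
Posterior mean = shape/rate = 15/7.1 = 2.113.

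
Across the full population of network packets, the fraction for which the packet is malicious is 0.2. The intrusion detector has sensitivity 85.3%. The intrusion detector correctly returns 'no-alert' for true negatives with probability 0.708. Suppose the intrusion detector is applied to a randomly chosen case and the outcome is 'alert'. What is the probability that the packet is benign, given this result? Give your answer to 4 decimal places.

P(¬H | E) ≈ 0.5779

Write H for 'the packet is malicious'. Prior odds H:¬H = 0.2/0.8 = 0.25000. For the 'alert' outcome, the likelihood ratio is 0.853/0.292 = 2.9212.
Posterior odds = 0.25000 × 2.9212 = 0.73031, so P(H|E) = 0.73031/(1+0.73031) = 0.4221. Then P(¬H|E) = 1 − 0.4221 = 0.5779.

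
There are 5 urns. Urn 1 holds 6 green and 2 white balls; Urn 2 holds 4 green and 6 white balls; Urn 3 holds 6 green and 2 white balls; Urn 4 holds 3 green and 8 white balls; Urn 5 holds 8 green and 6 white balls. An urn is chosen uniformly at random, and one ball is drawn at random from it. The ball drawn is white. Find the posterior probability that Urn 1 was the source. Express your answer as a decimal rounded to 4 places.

Posterior probability ≈ 0.1108

Tabulate prior·likelihood by source: [1] prior 0.2, lik 0.25, product 0.05000; [2] prior 0.2, lik 0.6, product 0.1200; [3] prior 0.2, lik 0.25, product 0.05000; [4] prior 0.2, lik 0.7273, product 0.1455; [5] prior 0.2, lik 0.4286, product 0.08571.
Normalizing constant = 0.45117; the posterior for Urn 1 is its product over the sum, 0.05000/0.45117 = 0.1108.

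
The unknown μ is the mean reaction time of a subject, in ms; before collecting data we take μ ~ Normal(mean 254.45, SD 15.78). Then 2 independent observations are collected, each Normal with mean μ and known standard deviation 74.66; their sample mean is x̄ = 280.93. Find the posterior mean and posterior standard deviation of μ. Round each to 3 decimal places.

Posterior mean ≈ 256.622; posterior SD ≈ 15.119

With known σ, the Normal prior is conjugate. Weight on the data is w = (n/σ²)/(n/σ² + 1/τ₀²) = 0.00035880/(0.00035880+0.00401593) = 0.082017.
Posterior mean = w·x̄ + (1−w)·μ₀ = 0.082017·280.93 + 0.91798·254.45 = 256.622. Posterior variance = 1/(0.00035880+0.00401593) = 228.586, so SD = 15.119.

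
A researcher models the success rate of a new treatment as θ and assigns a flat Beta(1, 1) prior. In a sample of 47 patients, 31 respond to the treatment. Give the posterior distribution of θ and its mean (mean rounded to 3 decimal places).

The binomial likelihood is conjugate to the Beta prior: with 31 successes and 16 failures, the posterior is Beta(1+31, 1+16) = Beta(32, 17).
Posterior mean = α/(α+β) = 32/49 = 0.653.

Posterior: Beta(32, 17); mean ≈ 0.653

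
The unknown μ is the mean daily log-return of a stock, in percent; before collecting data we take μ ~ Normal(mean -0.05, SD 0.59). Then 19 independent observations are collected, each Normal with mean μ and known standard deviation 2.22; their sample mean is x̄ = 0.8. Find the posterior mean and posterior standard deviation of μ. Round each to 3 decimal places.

Posterior mean ≈ 0.437; posterior SD ≈ 0.386

Prior precision 1/τ₀² = 1/0.59² = 2.87274; data precision n/σ² = 19/2.22² = 3.85521.
Posterior precision = 2.87274 + 3.85521 = 6.72794, giving posterior SD = 1/√6.72794 = 0.386.
Posterior mean = (2.87274·-0.05 + 3.85521·0.8) / 6.72794 = 0.437.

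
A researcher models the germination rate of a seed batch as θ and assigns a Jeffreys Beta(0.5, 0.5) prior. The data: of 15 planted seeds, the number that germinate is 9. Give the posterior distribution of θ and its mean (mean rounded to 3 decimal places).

Observing 9 successes and 6 failures updates Beta(0.5, 0.5) by adding the success and failure counts to the two shape parameters: α = 0.5+9 = 9.5, β = 0.5+6 = 6.5.
Posterior mean = α/(α+β) = 9.5/16 = 0.594.

Posterior: Beta(9.5, 6.5); mean ≈ 0.594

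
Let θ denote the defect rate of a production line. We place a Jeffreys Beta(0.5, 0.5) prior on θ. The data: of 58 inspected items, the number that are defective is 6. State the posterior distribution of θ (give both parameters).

Posterior: Beta(6.5, 52.5)

The binomial likelihood is conjugate to the Beta prior: with 6 successes and 52 failures, the posterior is Beta(0.5+6, 0.5+52) = Beta(6.5, 52.5).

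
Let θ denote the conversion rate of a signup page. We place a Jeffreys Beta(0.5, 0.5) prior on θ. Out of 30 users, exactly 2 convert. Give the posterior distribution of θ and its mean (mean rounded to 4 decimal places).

Posterior: Beta(2.5, 28.5); mean ≈ 0.0806

Observing 2 successes and 28 failures updates Beta(0.5, 0.5) by adding the success and failure counts to the two shape parameters: α = 0.5+2 = 2.5, β = 0.5+28 = 28.5.
Posterior mean = α/(α+β) = 2.5/31 = 0.0806.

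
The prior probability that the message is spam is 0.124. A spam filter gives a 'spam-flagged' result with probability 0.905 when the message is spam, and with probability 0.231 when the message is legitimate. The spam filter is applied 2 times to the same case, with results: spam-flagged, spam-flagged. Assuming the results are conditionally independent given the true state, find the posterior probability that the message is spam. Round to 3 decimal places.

With H the event that the message is spam, the joint likelihood of the observed sequence is P(data|H) = 0.905·0.905 = 0.81903 and P(data|¬H) = 0.231·0.231 = 0.053361.
Bayes: P(H|data) = 0.124·0.81903 / (0.124·0.81903 + 0.876·0.053361) = 0.10156/0.14830 = 0.6848.

Posterior P(H) ≈ 0.685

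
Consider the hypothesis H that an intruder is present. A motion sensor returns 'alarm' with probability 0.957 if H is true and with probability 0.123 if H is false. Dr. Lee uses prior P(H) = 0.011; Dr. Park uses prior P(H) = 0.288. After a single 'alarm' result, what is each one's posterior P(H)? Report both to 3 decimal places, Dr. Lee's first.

The likelihood ratio for an 'alarm' result is 0.957/0.123 = 7.7805.
Dr. Lee: prior odds 0.011/0.989 = 0.011122; posterior odds 0.086537; posterior probability 0.080.
Dr. Park: prior odds 0.288/0.712 = 0.40449; posterior odds 3.1472; posterior probability 0.759.

Dr. Lee: 0.080; Dr. Park: 0.759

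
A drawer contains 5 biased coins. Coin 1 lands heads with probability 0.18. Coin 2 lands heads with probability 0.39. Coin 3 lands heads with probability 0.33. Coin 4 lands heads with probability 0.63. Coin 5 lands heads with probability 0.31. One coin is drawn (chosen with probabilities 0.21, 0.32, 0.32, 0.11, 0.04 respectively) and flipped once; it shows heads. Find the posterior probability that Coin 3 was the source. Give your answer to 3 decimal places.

Tabulate prior·likelihood by source: [1] prior 0.21, lik 0.18, product 0.03780; [2] prior 0.32, lik 0.39, product 0.1248; [3] prior 0.32, lik 0.33, product 0.1056; [4] prior 0.11, lik 0.63, product 0.06930; [5] prior 0.04, lik 0.31, product 0.01240.
Normalizing constant = 0.34990; the posterior for Coin 3 is its product over the sum, 0.1056/0.34990 = 0.302.

Posterior probability ≈ 0.302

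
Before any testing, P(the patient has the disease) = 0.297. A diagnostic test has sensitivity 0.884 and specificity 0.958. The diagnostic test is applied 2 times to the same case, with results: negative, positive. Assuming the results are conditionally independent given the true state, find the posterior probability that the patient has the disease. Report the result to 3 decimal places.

Posterior P(H) ≈ 0.518

With H the event that the patient has the disease, the joint likelihood of the observed sequence is P(data|H) = 0.116·0.884 = 0.10254 and P(data|¬H) = 0.958·0.042 = 0.040236.
Bayes: P(H|data) = 0.297·0.10254 / (0.297·0.10254 + 0.703·0.040236) = 0.030456/0.058741 = 0.5185.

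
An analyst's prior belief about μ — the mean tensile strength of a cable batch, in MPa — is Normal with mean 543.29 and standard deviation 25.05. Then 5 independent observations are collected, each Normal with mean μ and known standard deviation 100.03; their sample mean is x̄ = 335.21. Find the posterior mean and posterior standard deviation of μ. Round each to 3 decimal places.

Prior precision 1/τ₀² = 1/25.05² = 0.00159362; data precision n/σ² = 5/100.03² = 0.00049970.
Posterior precision = 0.00159362 + 0.00049970 = 0.00209332, giving posterior SD = 1/√0.00209332 = 21.857.
Posterior mean = (0.00159362·543.29 + 0.00049970·335.21) / 0.00209332 = 493.619.

Posterior mean ≈ 493.619; posterior SD ≈ 21.857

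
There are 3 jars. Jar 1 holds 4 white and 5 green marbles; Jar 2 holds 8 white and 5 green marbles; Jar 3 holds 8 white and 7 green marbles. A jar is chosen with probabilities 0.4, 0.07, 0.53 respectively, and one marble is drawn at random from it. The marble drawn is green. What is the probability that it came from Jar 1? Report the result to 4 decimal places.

Posterior probability ≈ 0.4476

P(green|Jar 1) = 0.5556; P(green|Jar 2) = 0.3846; P(green|Jar 3) = 0.4667.
Prior × likelihood for each source: 0.4·0.5556=0.2222, 0.07·0.3846=0.02692, 0.53·0.4667=0.2473. Summing gives P(green) = 0.49648.
P(Jar 1 | green) = 0.2222 / 0.49648 = 0.4476.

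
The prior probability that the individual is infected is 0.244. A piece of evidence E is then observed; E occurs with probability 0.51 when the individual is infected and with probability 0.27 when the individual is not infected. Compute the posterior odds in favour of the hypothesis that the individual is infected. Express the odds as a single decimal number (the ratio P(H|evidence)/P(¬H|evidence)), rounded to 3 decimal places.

Prior odds = 0.244/(1−0.244) = 0.32275.
Likelihood ratio for E = 0.51/0.27 = 1.8889.
Posterior odds = prior odds × LR = 0.60964.

Posterior odds ≈ 0.610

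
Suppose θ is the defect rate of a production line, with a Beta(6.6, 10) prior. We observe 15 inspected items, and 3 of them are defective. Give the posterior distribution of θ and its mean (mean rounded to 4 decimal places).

Posterior: Beta(9.6, 22); mean ≈ 0.3038

Observing 3 successes and 12 failures updates Beta(6.6, 10) by adding the success and failure counts to the two shape parameters: α = 6.6+3 = 9.6, β = 10+12 = 22.
E[θ | data] = 9.6/(9.6+22) = 0.3038.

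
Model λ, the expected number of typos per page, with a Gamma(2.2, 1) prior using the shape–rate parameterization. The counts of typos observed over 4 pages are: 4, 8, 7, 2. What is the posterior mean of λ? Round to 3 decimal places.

Total count ∑xᵢ = 21 over n = 4 pages.
Gamma is conjugate to the Poisson likelihood: posterior is Gamma(shape = 2.2+21 = 23.2, rate = 1+4 = 5).
E[λ | data] = 23.2/5 = 4.640.

Posterior mean ≈ 4.640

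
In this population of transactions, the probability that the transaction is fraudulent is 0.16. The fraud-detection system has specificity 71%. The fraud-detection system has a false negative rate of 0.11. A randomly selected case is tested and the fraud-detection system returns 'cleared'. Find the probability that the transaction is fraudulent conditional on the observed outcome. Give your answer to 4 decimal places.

P(H | E) ≈ 0.0287

Write H for 'the transaction is fraudulent'. Prior odds H:¬H = 0.16/0.84 = 0.19048. For the 'cleared' outcome, the likelihood ratio is 0.11/0.71 = 0.15493.
Posterior odds = 0.19048 × 0.15493 = 0.029510, so P(H|E) = 0.029510/(1+0.029510) = 0.0287.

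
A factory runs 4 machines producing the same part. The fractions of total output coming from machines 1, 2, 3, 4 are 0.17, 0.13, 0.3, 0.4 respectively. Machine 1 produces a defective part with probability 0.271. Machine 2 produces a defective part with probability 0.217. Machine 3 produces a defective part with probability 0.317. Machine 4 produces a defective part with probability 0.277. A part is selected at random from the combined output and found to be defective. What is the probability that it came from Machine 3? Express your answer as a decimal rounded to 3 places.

Tabulate prior·likelihood by source: [1] prior 0.17, lik 0.271, product 0.04607; [2] prior 0.13, lik 0.217, product 0.02821; [3] prior 0.3, lik 0.317, product 0.09510; [4] prior 0.4, lik 0.277, product 0.1108.
Normalizing constant = 0.28018; the posterior for Machine 3 is its product over the sum, 0.09510/0.28018 = 0.339.

Posterior probability ≈ 0.339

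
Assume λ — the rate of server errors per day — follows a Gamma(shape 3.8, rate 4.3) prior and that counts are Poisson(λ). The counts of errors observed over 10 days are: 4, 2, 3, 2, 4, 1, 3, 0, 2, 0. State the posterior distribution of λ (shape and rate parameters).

Posterior: Gamma(shape=24.8, rate=14.3)

The Poisson likelihood adds the total count to the shape and the number of exposure periods to the rate. Here ∑xᵢ = 21 and n = 10, so shape 3.8→24.8 and rate 4.3→14.3.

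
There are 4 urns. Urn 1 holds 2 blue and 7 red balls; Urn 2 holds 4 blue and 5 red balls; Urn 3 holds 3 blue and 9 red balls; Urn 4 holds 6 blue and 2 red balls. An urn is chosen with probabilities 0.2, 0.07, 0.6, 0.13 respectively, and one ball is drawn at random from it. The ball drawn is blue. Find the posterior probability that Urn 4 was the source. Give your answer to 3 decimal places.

Posterior probability ≈ 0.302

Tabulate prior·likelihood by source: [1] prior 0.2, lik 0.2222, product 0.04444; [2] prior 0.07, lik 0.4444, product 0.03111; [3] prior 0.6, lik 0.25, product 0.1500; [4] prior 0.13, lik 0.75, product 0.09750.
Normalizing constant = 0.32306; the posterior for Urn 4 is its product over the sum, 0.09750/0.32306 = 0.302.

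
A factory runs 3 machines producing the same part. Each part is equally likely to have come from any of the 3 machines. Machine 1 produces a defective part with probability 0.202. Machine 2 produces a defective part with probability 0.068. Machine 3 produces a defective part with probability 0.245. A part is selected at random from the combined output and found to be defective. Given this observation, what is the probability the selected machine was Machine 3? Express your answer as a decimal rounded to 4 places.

P(defective|M1) = 0.202; P(defective|M2) = 0.068; P(defective|M3) = 0.245.
Prior × likelihood for each source: 0.333333·0.202=0.06733, 0.333333·0.068=0.02267, 0.333333·0.245=0.08167. Summing gives P(defective) = 0.17167.
P(Machine 3 | defective) = 0.08167 / 0.17167 = 0.4757.

Posterior probability ≈ 0.4757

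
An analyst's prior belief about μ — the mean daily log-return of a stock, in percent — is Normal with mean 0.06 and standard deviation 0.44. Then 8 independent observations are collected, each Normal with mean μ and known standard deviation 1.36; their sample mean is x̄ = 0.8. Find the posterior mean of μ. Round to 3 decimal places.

With known σ, the Normal prior is conjugate. Weight on the data is w = (n/σ²)/(n/σ² + 1/τ₀²) = 4.32526/(4.32526+5.16529) = 0.45574.
Posterior mean = w·x̄ + (1−w)·μ₀ = 0.45574·0.8 + 0.54426·0.06 = 0.397.

Posterior mean ≈ 0.397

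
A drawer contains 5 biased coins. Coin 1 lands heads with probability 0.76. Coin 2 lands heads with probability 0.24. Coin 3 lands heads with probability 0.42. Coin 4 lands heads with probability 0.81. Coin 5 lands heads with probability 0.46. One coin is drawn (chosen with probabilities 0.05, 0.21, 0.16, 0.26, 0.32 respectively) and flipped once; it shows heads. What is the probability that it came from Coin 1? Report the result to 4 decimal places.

Tabulate prior·likelihood by source: [1] prior 0.05, lik 0.76, product 0.03800; [2] prior 0.21, lik 0.24, product 0.05040; [3] prior 0.16, lik 0.42, product 0.06720; [4] prior 0.26, lik 0.81, product 0.2106; [5] prior 0.32, lik 0.46, product 0.1472.
Normalizing constant = 0.51340; the posterior for Coin 1 is its product over the sum, 0.03800/0.51340 = 0.0740.

Posterior probability ≈ 0.0740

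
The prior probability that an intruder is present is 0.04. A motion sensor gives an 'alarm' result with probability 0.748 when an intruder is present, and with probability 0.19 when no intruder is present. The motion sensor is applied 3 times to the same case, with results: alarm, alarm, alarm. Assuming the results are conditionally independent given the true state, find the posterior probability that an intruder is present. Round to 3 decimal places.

Posterior P(H) ≈ 0.718

Let H be the event that an intruder is present; start with P(H) = 0.04. P('alarm'|H) = 0.748, P('alarm'|¬H) = 0.19.
Update on result 1 ('alarm'): P(H) ← 0.748·0.0400 / (0.748·0.0400 + 0.19·0.9600) = 0.029920/0.21232 = 0.1409.
Update on result 2 ('alarm'): P(H) ← 0.748·0.1409 / (0.748·0.1409 + 0.19·0.8591) = 0.10541/0.26863 = 0.3924.
Update on result 3 ('alarm'): P(H) ← 0.748·0.3924 / (0.748·0.3924 + 0.19·0.6076) = 0.29350/0.40895 = 0.7177.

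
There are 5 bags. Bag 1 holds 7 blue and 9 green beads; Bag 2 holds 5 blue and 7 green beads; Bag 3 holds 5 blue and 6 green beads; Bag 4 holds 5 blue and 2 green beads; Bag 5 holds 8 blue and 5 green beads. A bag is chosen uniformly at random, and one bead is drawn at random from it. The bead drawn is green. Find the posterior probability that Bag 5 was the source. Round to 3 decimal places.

Tabulate prior·likelihood by source: [1] prior 0.2, lik 0.5625, product 0.1125; [2] prior 0.2, lik 0.5833, product 0.1167; [3] prior 0.2, lik 0.5455, product 0.1091; [4] prior 0.2, lik 0.2857, product 0.05714; [5] prior 0.2, lik 0.3846, product 0.07692.
Normalizing constant = 0.47232; the posterior for Bag 5 is its product over the sum, 0.07692/0.47232 = 0.163.

Posterior probability ≈ 0.163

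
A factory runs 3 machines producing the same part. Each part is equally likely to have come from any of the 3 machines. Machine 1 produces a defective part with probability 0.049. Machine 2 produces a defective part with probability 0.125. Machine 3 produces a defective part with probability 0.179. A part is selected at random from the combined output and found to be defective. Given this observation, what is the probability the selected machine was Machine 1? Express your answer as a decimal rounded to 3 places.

Tabulate prior·likelihood by source: [1] prior 0.333333, lik 0.049, product 0.01633; [2] prior 0.333333, lik 0.125, product 0.04167; [3] prior 0.333333, lik 0.179, product 0.05967.
Normalizing constant = 0.11767; the posterior for Machine 1 is its product over the sum, 0.01633/0.11767 = 0.139.

Posterior probability ≈ 0.139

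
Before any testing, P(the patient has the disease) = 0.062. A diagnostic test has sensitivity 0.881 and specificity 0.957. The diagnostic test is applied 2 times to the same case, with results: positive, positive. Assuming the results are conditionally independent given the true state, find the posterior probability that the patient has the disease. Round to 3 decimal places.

Posterior P(H) ≈ 0.965

Let H be the event that the patient has the disease; start with P(H) = 0.062. P('positive'|H) = 0.881, P('positive'|¬H) = 0.043.
Update on result 1 ('positive'): P(H) ← 0.881·0.0620 / (0.881·0.0620 + 0.043·0.9380) = 0.054622/0.094956 = 0.5752.
Update on result 2 ('positive'): P(H) ← 0.881·0.5752 / (0.881·0.5752 + 0.043·0.4248) = 0.50678/0.52505 = 0.9652.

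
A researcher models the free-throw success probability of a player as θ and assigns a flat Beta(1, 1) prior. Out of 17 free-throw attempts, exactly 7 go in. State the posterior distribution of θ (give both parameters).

The binomial likelihood is conjugate to the Beta prior: with 7 successes and 10 failures, the posterior is Beta(1+7, 1+10) = Beta(8, 11).

Posterior: Beta(8, 11)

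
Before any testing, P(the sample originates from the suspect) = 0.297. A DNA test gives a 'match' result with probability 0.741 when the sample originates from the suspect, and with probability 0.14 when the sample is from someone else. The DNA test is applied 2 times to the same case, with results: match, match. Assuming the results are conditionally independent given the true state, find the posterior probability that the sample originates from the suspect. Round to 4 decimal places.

Posterior P(H) ≈ 0.9221

Let H be the event that the sample originates from the suspect; start with P(H) = 0.297. P('match'|H) = 0.741, P('match'|¬H) = 0.14.
Update on result 1 ('match'): P(H) ← 0.741·0.2970 / (0.741·0.2970 + 0.14·0.7030) = 0.22008/0.31850 = 0.6910.
Update on result 2 ('match'): P(H) ← 0.741·0.6910 / (0.741·0.6910 + 0.14·0.3090) = 0.51202/0.55528 = 0.9221.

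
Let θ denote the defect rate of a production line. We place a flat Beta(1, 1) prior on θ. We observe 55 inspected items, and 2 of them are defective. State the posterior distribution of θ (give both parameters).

Observing 2 successes and 53 failures updates Beta(1, 1) by adding the success and failure counts to the two shape parameters: α = 1+2 = 3, β = 1+53 = 54.

Posterior: Beta(3, 54)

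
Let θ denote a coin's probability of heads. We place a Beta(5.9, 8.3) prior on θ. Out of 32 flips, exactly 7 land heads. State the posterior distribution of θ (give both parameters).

The binomial likelihood is conjugate to the Beta prior: with 7 successes and 25 failures, the posterior is Beta(5.9+7, 8.3+25) = Beta(12.9, 33.3).

Posterior: Beta(12.9, 33.3)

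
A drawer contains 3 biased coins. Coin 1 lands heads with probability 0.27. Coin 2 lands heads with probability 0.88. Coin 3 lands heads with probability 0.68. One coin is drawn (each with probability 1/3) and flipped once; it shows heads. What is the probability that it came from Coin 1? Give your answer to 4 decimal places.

Tabulate prior·likelihood by source: [1] prior 0.333333, lik 0.27, product 0.09000; [2] prior 0.333333, lik 0.88, product 0.2933; [3] prior 0.333333, lik 0.68, product 0.2267.
Normalizing constant = 0.61000; the posterior for Coin 1 is its product over the sum, 0.09000/0.61000 = 0.1475.

Posterior probability ≈ 0.1475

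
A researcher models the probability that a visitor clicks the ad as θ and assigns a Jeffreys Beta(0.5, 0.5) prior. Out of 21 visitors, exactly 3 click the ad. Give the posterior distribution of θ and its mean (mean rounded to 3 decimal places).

Observing 3 successes and 18 failures updates Beta(0.5, 0.5) by adding the success and failure counts to the two shape parameters: α = 0.5+3 = 3.5, β = 0.5+18 = 18.5.
E[θ | data] = 3.5/(3.5+18.5) = 0.159.

Posterior: Beta(3.5, 18.5); mean ≈ 0.159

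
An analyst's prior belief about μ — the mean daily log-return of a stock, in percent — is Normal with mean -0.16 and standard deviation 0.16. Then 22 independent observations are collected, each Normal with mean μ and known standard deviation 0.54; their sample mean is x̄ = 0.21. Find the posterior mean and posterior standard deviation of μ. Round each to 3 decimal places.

Posterior mean ≈ 0.084; posterior SD ≈ 0.093

With known σ, the Normal prior is conjugate. Weight on the data is w = (n/σ²)/(n/σ² + 1/τ₀²) = 75.4458/(75.4458+39.0625) = 0.65887.
Posterior mean = w·x̄ + (1−w)·μ₀ = 0.65887·0.21 + 0.34113·-0.16 = 0.084. Posterior variance = 1/(75.4458+39.0625) = 0.00873299, so SD = 0.093.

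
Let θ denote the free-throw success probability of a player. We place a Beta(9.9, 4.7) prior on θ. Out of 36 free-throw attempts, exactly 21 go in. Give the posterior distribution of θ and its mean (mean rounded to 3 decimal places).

The binomial likelihood is conjugate to the Beta prior: with 21 successes and 15 failures, the posterior is Beta(9.9+21, 4.7+15) = Beta(30.9, 19.7).
E[θ | data] = 30.9/(30.9+19.7) = 0.611.

Posterior: Beta(30.9, 19.7); mean ≈ 0.611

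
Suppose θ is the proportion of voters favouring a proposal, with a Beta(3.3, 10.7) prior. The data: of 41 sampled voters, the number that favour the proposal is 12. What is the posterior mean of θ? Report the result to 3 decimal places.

Observing 12 successes and 29 failures updates Beta(3.3, 10.7) by adding the success and failure counts to the two shape parameters: α = 3.3+12 = 15.3, β = 10.7+29 = 39.7.
E[θ | data] = 15.3/(15.3+39.7) = 0.278.

Posterior mean ≈ 0.278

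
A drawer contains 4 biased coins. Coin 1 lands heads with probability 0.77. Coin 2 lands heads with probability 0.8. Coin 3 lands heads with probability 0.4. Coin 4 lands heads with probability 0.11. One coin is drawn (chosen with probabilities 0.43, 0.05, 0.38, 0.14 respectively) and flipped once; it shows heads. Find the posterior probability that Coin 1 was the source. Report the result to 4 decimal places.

Posterior probability ≈ 0.6149

Tabulate prior·likelihood by source: [1] prior 0.43, lik 0.77, product 0.3311; [2] prior 0.05, lik 0.8, product 0.04000; [3] prior 0.38, lik 0.4, product 0.1520; [4] prior 0.14, lik 0.11, product 0.01540.
Normalizing constant = 0.53850; the posterior for Coin 1 is its product over the sum, 0.3311/0.53850 = 0.6149.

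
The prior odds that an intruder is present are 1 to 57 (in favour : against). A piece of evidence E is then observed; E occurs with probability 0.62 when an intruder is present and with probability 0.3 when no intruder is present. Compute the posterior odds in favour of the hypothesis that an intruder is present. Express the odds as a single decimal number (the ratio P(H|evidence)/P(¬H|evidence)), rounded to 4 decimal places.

Prior odds = 1/57 = 0.017544.
Likelihood ratio for E = 0.62/0.3 = 2.0667.
Posterior odds = prior odds × LR = 0.036257.

Posterior odds ≈ 0.0363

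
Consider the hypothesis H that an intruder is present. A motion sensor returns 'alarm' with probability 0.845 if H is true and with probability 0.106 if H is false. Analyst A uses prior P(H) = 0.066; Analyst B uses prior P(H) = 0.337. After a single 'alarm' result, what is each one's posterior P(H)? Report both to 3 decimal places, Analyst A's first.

Analyst A: 0.360; Analyst B: 0.802

The likelihood ratio for an 'alarm' result is 0.845/0.106 = 7.9717.
Analyst A: prior odds 0.066/0.934 = 0.070664; posterior odds 0.56331; posterior probability 0.360.
Analyst B: prior odds 0.337/0.663 = 0.50830; posterior odds 4.0520; posterior probability 0.802.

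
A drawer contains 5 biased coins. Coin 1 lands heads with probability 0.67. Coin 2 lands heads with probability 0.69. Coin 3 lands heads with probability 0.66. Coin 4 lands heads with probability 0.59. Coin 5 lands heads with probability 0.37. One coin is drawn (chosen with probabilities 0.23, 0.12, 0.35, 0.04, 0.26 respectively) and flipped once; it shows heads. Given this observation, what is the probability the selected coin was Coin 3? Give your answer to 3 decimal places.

P(heads|C1) = 0.67; P(heads|C2) = 0.69; P(heads|C3) = 0.66; P(heads|C4) = 0.59; P(heads|C5) = 0.37.
Prior × likelihood for each source: 0.23·0.67=0.1541, 0.12·0.69=0.08280, 0.35·0.66=0.2310, 0.04·0.59=0.02360, 0.26·0.37=0.09620. Summing gives P(heads) = 0.58770.
P(Coin 3 | heads) = 0.2310 / 0.58770 = 0.393.

Posterior probability ≈ 0.393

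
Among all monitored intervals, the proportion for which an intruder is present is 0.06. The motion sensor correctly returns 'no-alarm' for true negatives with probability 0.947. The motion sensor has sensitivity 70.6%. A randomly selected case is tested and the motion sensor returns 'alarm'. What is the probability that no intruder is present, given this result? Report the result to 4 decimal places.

P(¬H | E) ≈ 0.5405

Write H for 'an intruder is present'. Prior odds H:¬H = 0.06/0.94 = 0.063830. For the 'alarm' outcome, the likelihood ratio is 0.706/0.053 = 13.321.
Posterior odds = 0.063830 × 13.321 = 0.85026, so P(H|E) = 0.85026/(1+0.85026) = 0.4595. Then P(¬H|E) = 1 − 0.4595 = 0.5405.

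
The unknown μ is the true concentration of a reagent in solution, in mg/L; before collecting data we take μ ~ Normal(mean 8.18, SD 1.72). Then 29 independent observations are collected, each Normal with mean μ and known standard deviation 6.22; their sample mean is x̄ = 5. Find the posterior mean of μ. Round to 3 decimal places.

With known σ, the Normal prior is conjugate. Weight on the data is w = (n/σ²)/(n/σ² + 1/τ₀²) = 0.749579/(0.749579+0.338021) = 0.68920.
Posterior mean = w·x̄ + (1−w)·μ₀ = 0.68920·5 + 0.31080·8.18 = 5.988.

Posterior mean ≈ 5.988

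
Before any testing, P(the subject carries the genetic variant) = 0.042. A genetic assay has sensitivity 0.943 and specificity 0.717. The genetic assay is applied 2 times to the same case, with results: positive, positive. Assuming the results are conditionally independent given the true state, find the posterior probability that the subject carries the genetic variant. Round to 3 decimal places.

Let H be the event that the subject carries the genetic variant; start with P(H) = 0.042. P('positive'|H) = 0.943, P('positive'|¬H) = 0.283.
Update on result 1 ('positive'): P(H) ← 0.943·0.0420 / (0.943·0.0420 + 0.283·0.9580) = 0.039606/0.31072 = 0.1275.
Update on result 2 ('positive'): P(H) ← 0.943·0.1275 / (0.943·0.1275 + 0.283·0.8725) = 0.12020/0.36713 = 0.3274.

Posterior P(H) ≈ 0.327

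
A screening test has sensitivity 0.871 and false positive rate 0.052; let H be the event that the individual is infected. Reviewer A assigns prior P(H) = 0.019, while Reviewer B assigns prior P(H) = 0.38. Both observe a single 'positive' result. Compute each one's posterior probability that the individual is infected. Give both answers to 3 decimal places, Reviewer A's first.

Reviewer A: 0.245; Reviewer B: 0.911

The likelihood ratio for a 'positive' result is 0.871/0.052 = 16.750.
Reviewer A: prior odds 0.019/0.981 = 0.019368; posterior odds 0.32441; posterior probability 0.245.
Reviewer B: prior odds 0.38/0.62 = 0.61290; posterior odds 10.266; posterior probability 0.911.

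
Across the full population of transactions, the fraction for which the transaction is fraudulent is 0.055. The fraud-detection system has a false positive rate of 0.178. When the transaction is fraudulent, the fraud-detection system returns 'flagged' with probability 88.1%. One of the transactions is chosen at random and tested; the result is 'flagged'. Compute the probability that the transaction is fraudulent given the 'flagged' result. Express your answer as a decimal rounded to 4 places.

Let H be the event that the transaction is fraudulent. P(H) = 0.055, so P(¬H) = 0.945. With E the 'flagged' result, P(E|H) = 0.881 and P(E|¬H) = 0.178.
P(E) = 0.881·0.055 + 0.178·0.945 = 0.048455 + 0.16821 = 0.21666.
By Bayes' theorem, P(H|E) = 0.048455 / 0.21666 = 0.2236.

P(H | E) ≈ 0.2236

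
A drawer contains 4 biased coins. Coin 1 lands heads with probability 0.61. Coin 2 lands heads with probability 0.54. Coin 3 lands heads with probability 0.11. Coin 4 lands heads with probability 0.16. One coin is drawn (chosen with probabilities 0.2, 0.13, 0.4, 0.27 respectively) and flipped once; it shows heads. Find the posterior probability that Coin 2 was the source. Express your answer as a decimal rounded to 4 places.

Posterior probability ≈ 0.2513

P(heads|C1) = 0.61; P(heads|C2) = 0.54; P(heads|C3) = 0.11; P(heads|C4) = 0.16.
Prior × likelihood for each source: 0.2·0.61=0.1220, 0.13·0.54=0.07020, 0.4·0.11=0.04400, 0.27·0.16=0.04320. Summing gives P(heads) = 0.27940.
P(Coin 2 | heads) = 0.07020 / 0.27940 = 0.2513.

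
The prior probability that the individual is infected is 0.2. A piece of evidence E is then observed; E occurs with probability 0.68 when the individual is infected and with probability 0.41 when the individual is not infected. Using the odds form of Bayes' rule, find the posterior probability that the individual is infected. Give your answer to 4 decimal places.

Posterior probability ≈ 0.2931

Prior odds = 0.2/(1−0.2) = 0.25000.
Likelihood ratio for E = 0.68/0.41 = 1.6585.
Posterior odds = prior odds × LR = 0.41463.
Posterior probability = odds/(1+odds) = 0.41463/1.4146 = 0.2931.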